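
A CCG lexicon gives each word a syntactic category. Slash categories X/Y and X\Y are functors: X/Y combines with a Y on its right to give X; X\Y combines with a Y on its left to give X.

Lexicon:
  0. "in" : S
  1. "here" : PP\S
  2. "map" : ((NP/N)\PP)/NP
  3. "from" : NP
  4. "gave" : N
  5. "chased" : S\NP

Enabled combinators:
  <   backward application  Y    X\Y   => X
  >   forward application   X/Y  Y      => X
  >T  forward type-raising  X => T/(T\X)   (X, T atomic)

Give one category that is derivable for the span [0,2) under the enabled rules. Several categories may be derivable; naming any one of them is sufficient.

[0,6] S   <
  [0,5] NP   >
    [0,4] NP/N   <
      [0,2] PP   >
        [0,1] PP/(PP\S)   >T
          [0,1] "in" : S
        [1,2] "here" : PP\S
      [2,4] (NP/N)\PP   >
        [2,3] "map" : ((NP/N)\PP)/NP
        [3,4] "from" : NP
    [4,5] "gave" : N
  [5,6] "chased" : S\NP

PP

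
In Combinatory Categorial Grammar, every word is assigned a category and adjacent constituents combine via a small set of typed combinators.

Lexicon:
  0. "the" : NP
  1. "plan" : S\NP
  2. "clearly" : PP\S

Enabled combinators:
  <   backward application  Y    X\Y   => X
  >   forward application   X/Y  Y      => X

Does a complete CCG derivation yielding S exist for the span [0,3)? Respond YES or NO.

NP S\NP PP\S
CKY chart[0,3] = {PP}; S ∉ chart

NO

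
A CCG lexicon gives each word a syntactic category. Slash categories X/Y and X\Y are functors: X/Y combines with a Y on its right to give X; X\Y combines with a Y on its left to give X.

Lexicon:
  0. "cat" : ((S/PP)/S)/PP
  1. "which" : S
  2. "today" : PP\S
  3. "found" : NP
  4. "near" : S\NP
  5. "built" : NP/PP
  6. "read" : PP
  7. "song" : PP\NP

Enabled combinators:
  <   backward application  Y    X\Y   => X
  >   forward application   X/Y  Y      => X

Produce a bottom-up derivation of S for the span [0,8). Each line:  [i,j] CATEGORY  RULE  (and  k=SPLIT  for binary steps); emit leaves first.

[0,8] S   >
  [0,5] S/PP   >
    [0,3] (S/PP)/S   >
      [0,1] "cat" : ((S/PP)/S)/PP
      [1,3] PP   <
        [1,2] "which" : S
        [2,3] "today" : PP\S
    [3,5] S   <
      [3,4] "found" : NP
      [4,5] "near" : S\NP
  [5,8] PP   <
    [5,7] NP   >
      [5,6] "built" : NP/PP
      [6,7] "read" : PP
    [7,8] "song" : PP\NP

[0,1] ((S/PP)/S)/PP  lex  "cat"
[1,2] S  lex  "which"
[2,3] PP\S  lex  "today"
[1,3] PP  <  k=2
[0,3] (S/PP)/S  >  k=1
[3,4] NP  lex  "found"
[4,5] S\NP  lex  "near"
[3,5] S  <  k=4
[0,5] S/PP  >  k=3
[5,6] NP/PP  lex  "built"
[6,7] PP  lex  "read"
[5,7] NP  >  k=6
[7,8] PP\NP  lex  "song"
[5,8] PP  <  k=7
[0,8] S  >  k=5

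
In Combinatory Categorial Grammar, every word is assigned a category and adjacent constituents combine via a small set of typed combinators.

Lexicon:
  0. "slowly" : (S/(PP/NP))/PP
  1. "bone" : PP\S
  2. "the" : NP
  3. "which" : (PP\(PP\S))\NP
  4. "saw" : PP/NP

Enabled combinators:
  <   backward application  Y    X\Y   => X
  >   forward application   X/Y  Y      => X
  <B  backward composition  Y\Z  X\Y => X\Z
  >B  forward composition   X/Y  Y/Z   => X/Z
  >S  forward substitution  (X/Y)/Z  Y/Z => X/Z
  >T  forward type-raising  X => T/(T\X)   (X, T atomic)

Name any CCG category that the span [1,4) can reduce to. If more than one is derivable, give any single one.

[0,5] S   >
  [0,4] S/(PP/NP)   >
    [0,1] "slowly" : (S/(PP/NP))/PP
    [1,4] PP   <
      [1,2] "bone" : PP\S
      [2,4] PP\(PP\S)   <
        [2,3] "the" : NP
        [3,4] "which" : (PP\(PP\S))\NP
  [4,5] "saw" : PP/NP

PP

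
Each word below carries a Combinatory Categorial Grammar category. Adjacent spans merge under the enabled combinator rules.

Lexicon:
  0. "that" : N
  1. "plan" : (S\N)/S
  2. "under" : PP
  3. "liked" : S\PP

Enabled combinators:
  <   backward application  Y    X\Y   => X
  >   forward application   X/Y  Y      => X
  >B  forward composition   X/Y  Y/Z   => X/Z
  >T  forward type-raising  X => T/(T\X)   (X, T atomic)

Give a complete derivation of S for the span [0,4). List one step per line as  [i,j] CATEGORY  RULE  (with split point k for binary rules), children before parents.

[0,1] N  lex  "that"
[0,1] S/(S\N)  >T
[1,2] (S\N)/S  lex  "plan"
[2,3] PP  lex  "under"
[3,4] S\PP  lex  "liked"
[2,4] S  <  k=3
[1,4] S\N  >  k=2
[0,4] S  >  k=1

[0,4] S   >
  [0,1] S/(S\N)   >T
    [0,1] "that" : N
  [1,4] S\N   >
    [1,2] "plan" : (S\N)/S
    [2,4] S   <
      [2,3] "under" : PP
      [3,4] "liked" : S\PP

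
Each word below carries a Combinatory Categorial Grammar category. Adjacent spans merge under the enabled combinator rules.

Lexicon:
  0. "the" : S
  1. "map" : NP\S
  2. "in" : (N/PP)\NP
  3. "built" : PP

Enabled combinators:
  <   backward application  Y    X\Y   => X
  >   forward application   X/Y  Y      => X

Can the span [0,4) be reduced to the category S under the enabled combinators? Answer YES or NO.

NO

S NP\S (N/PP)\NP PP
CKY chart[0,4] = {N}; S ∉ chart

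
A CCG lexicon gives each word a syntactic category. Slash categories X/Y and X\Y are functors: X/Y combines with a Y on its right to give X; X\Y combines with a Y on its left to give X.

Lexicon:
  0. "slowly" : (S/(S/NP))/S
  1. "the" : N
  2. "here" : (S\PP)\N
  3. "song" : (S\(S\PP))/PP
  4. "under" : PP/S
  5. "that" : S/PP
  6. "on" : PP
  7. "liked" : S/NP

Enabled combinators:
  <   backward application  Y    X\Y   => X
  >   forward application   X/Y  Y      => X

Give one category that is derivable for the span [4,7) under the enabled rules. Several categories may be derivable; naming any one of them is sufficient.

[0,8] S   >
  [0,7] S/(S/NP)   >
    [0,1] "slowly" : (S/(S/NP))/S
    [1,7] S   <
      [1,3] S\PP   <
        [1,2] "the" : N
        [2,3] "here" : (S\PP)\N
      [3,7] S\(S\PP)   >
        [3,4] "song" : (S\(S\PP))/PP
        [4,7] PP   >
          [4,5] "under" : PP/S
          [5,7] S   >
            [5,6] "that" : S/PP
            [6,7] "on" : PP
  [7,8] "liked" : S/NP

PP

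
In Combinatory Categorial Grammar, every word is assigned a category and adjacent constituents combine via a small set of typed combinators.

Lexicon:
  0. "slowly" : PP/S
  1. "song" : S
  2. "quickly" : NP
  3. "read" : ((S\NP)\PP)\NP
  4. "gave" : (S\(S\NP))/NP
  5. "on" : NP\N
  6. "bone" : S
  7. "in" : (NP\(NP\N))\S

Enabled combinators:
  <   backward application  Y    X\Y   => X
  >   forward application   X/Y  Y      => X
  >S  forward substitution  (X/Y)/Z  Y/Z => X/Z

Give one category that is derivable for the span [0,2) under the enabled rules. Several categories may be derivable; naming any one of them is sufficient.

[0,8] S   <
  [0,4] S\NP   <
    [0,2] PP   >
      [0,1] "slowly" : PP/S
      [1,2] "song" : S
    [2,4] (S\NP)\PP   <
      [2,3] "quickly" : NP
      [3,4] "read" : ((S\NP)\PP)\NP
  [4,8] S\(S\NP)   >
    [4,5] "gave" : (S\(S\NP))/NP
    [5,8] NP   <
      [5,6] "on" : NP\N
      [6,8] NP\(NP\N)   <
        [6,7] "bone" : S
        [7,8] "in" : (NP\(NP\N))\S

PP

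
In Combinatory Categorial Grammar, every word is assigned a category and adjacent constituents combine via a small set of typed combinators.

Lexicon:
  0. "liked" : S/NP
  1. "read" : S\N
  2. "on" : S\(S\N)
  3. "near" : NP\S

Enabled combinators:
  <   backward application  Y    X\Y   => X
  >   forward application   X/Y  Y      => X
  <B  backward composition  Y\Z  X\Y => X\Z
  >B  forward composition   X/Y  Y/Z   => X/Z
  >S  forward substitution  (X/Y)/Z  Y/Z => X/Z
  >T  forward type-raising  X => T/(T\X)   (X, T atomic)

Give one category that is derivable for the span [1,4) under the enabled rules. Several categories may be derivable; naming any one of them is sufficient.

NP

[0,4] S   >
  [0,1] "liked" : S/NP
  [1,4] NP   <
    [1,3] S   <
      [1,2] "read" : S\N
      [2,3] "on" : S\(S\N)
    [3,4] "near" : NP\S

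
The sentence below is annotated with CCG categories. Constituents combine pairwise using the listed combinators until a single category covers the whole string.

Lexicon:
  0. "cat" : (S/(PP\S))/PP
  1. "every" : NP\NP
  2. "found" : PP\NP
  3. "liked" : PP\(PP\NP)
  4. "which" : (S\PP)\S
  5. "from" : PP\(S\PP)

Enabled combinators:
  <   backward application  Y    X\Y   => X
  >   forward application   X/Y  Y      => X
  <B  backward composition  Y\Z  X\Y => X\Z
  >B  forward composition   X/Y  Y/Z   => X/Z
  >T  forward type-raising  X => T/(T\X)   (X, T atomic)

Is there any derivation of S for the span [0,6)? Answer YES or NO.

[0,6] S   >
  [0,4] S/(PP\S)   >
    [0,1] "cat" : (S/(PP\S))/PP
    [1,4] PP   <
      [1,3] PP\NP   <B
        [1,2] "every" : NP\NP
        [2,3] "found" : PP\NP
      [3,4] "liked" : PP\(PP\NP)
  [4,6] PP\S   <B
    [4,5] "which" : (S\PP)\S
    [5,6] "from" : PP\(S\PP)

YES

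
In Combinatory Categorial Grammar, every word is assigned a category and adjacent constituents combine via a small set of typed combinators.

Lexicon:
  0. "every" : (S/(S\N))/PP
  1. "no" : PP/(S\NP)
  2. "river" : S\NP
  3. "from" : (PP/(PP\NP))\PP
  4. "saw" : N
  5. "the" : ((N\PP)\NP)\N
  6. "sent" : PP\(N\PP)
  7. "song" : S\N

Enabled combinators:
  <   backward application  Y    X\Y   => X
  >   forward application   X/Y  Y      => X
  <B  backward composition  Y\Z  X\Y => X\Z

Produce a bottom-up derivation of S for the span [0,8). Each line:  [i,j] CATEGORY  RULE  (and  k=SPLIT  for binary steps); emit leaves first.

[0,1] (S/(S\N))/PP  lex  "every"
[1,2] PP/(S\NP)  lex  "no"
[2,3] S\NP  lex  "river"
[1,3] PP  >  k=2
[3,4] (PP/(PP\NP))\PP  lex  "from"
[1,4] PP/(PP\NP)  <  k=3
[4,5] N  lex  "saw"
[5,6] ((N\PP)\NP)\N  lex  "the"
[4,6] (N\PP)\NP  <  k=5
[6,7] PP\(N\PP)  lex  "sent"
[4,7] PP\NP  <B  k=6
[1,7] PP  >  k=4
[0,7] S/(S\N)  >  k=1
[7,8] S\N  lex  "song"
[0,8] S  >  k=7

[0,8] S   >
  [0,7] S/(S\N)   >
    [0,1] "every" : (S/(S\N))/PP
    [1,7] PP   >
      [1,4] PP/(PP\NP)   <
        [1,3] PP   >
          [1,2] "no" : PP/(S\NP)
          [2,3] "river" : S\NP
        [3,4] "from" : (PP/(PP\NP))\PP
      [4,7] PP\NP   <B
        [4,6] (N\PP)\NP   <
          [4,5] "saw" : N
          [5,6] "the" : ((N\PP)\NP)\N
        [6,7] "sent" : PP\(N\PP)
  [7,8] "song" : S\N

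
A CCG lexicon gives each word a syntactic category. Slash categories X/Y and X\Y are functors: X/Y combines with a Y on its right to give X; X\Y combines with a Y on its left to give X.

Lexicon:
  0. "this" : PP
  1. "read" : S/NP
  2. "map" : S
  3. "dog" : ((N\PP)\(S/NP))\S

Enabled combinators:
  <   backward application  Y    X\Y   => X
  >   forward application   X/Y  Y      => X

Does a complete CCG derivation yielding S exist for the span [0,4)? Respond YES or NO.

PP S/NP S ((N\PP)\(S/NP))\S
CKY chart[0,4] = {N}; S ∉ chart

NO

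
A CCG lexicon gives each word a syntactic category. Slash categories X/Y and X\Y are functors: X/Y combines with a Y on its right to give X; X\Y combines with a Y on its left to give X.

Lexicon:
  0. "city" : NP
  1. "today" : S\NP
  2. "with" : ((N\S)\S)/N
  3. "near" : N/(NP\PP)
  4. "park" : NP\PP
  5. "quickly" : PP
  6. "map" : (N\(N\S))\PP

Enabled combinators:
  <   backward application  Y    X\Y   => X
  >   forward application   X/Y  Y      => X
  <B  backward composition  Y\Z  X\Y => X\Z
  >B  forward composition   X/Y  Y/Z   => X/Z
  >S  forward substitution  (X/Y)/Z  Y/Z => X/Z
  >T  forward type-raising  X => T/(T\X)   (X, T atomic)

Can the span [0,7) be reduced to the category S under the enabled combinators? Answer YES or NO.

NO

NP S\NP ((N\S)\S)/N N/(NP\PP) NP\PP PP (N\(N\S))\PP
CKY chart[0,7] = {N, N/(N\N), NP/(NP\N), PP/(PP\N), S/(S\N)}; S ∉ chart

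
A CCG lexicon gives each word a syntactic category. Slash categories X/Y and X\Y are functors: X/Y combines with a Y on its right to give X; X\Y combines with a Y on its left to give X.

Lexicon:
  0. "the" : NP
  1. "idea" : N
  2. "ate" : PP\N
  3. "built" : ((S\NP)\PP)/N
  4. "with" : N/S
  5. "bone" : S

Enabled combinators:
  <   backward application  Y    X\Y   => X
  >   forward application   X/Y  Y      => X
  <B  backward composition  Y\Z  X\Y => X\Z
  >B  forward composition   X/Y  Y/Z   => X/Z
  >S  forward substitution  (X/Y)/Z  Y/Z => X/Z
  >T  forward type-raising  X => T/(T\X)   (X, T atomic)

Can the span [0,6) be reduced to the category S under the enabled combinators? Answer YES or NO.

[0,6] S   >
  [0,1] S/(S\NP)   >T
    [0,1] "the" : NP
  [1,6] S\NP   <
    [1,3] PP   <
      [1,2] "idea" : N
      [2,3] "ate" : PP\N
    [3,6] (S\NP)\PP   >
      [3,4] "built" : ((S\NP)\PP)/N
      [4,6] N   >
        [4,5] "with" : N/S
        [5,6] "bone" : S

YES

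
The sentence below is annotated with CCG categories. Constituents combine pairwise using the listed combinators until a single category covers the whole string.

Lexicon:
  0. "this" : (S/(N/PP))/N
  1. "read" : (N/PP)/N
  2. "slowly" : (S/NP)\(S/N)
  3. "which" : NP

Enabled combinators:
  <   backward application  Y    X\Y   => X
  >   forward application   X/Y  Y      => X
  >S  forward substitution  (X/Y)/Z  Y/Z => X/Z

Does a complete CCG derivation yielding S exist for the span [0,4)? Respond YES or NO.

YES

[0,4] S   >
  [0,3] S/NP   <
    [0,2] S/N   >S
      [0,1] "this" : (S/(N/PP))/N
      [1,2] "read" : (N/PP)/N
    [2,3] "slowly" : (S/NP)\(S/N)
  [3,4] "which" : NP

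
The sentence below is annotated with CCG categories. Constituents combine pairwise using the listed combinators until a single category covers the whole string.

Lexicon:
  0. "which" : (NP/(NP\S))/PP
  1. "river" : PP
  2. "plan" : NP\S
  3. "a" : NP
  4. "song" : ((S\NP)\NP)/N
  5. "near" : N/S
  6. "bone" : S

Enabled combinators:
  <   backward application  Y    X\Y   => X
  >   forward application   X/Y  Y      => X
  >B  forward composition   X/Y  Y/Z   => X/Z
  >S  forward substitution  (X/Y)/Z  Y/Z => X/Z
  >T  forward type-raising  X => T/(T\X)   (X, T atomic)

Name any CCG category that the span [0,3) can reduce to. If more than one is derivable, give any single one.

[0,7] S   <
  [0,3] NP   >
    [0,2] NP/(NP\S)   >
      [0,1] "which" : (NP/(NP\S))/PP
      [1,2] "river" : PP
    [2,3] "plan" : NP\S
  [3,7] S\NP   <
    [3,4] "a" : NP
    [4,7] (S\NP)\NP   >
      [4,5] "song" : ((S\NP)\NP)/N
      [5,7] N   >
        [5,6] "near" : N/S
        [6,7] "bone" : S

NP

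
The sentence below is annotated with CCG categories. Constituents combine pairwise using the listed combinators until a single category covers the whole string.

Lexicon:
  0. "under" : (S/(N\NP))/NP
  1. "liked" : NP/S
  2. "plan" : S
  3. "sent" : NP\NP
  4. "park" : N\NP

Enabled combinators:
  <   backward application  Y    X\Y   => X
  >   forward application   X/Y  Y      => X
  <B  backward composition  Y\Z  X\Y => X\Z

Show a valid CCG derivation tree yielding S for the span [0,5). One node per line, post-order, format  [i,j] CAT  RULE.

[0,5] S   >
  [0,3] S/(N\NP)   >
    [0,1] "under" : (S/(N\NP))/NP
    [1,3] NP   >
      [1,2] "liked" : NP/S
      [2,3] "plan" : S
  [3,5] N\NP   <B
    [3,4] "sent" : NP\NP
    [4,5] "park" : N\NP

[0,1] (S/(N\NP))/NP  lex  "under"
[1,2] NP/S  lex  "liked"
[2,3] S  lex  "plan"
[1,3] NP  >  k=2
[0,3] S/(N\NP)  >  k=1
[3,4] NP\NP  lex  "sent"
[4,5] N\NP  lex  "park"
[3,5] N\NP  <B  k=4
[0,5] S  >  k=3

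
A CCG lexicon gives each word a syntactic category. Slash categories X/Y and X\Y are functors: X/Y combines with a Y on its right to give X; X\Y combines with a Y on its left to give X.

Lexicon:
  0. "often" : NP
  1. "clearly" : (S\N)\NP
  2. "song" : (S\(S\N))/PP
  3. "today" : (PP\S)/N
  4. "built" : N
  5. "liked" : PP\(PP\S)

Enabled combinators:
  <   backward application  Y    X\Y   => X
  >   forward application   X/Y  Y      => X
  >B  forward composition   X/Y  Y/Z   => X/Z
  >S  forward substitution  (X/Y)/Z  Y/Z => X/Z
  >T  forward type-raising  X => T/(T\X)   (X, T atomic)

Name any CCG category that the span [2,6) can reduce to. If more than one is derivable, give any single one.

[0,6] S   <
  [0,2] S\N   <
    [0,1] "often" : NP
    [1,2] "clearly" : (S\N)\NP
  [2,6] S\(S\N)   >
    [2,3] "song" : (S\(S\N))/PP
    [3,6] PP   <
      [3,5] PP\S   >
        [3,4] "today" : (PP\S)/N
        [4,5] "built" : N
      [5,6] "liked" : PP\(PP\S)

S\(S\N)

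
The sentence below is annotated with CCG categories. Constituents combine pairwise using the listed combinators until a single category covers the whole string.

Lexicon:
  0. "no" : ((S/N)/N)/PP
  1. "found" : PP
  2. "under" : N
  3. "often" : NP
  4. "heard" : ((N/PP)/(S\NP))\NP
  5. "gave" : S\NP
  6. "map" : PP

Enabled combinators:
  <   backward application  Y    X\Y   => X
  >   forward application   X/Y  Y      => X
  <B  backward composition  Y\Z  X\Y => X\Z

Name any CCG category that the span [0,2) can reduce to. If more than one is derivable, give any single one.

[0,7] S   >
  [0,3] S/N   >
    [0,2] (S/N)/N   >
      [0,1] "no" : ((S/N)/N)/PP
      [1,2] "found" : PP
    [2,3] "under" : N
  [3,7] N   >
    [3,6] N/PP   >
      [3,5] (N/PP)/(S\NP)   <
        [3,4] "often" : NP
        [4,5] "heard" : ((N/PP)/(S\NP))\NP
      [5,6] "gave" : S\NP
    [6,7] "map" : PP

(S/N)/N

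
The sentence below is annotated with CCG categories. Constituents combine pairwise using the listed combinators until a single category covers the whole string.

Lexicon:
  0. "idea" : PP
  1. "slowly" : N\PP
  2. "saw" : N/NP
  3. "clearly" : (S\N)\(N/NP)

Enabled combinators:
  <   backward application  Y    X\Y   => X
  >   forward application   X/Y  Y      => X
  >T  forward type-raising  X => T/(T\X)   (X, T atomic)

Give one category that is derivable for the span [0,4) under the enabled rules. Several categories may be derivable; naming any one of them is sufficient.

S

[0,4] S   <
  [0,2] N   >
    [0,1] N/(N\PP)   >T
      [0,1] "idea" : PP
    [1,2] "slowly" : N\PP
  [2,4] S\N   <
    [2,3] "saw" : N/NP
    [3,4] "clearly" : (S\N)\(N/NP)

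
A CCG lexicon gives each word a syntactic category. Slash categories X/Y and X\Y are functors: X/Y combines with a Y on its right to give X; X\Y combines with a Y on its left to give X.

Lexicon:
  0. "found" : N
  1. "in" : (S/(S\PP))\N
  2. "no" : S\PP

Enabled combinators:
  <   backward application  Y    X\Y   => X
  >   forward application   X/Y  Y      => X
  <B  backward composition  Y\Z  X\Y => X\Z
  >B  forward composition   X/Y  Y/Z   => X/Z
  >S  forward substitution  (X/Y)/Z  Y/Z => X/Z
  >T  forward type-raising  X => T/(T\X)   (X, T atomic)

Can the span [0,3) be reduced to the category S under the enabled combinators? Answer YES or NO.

YES

[0,3] S   >
  [0,2] S/(S\PP)   <
    [0,1] "found" : N
    [1,2] "in" : (S/(S\PP))\N
  [2,3] "no" : S\PP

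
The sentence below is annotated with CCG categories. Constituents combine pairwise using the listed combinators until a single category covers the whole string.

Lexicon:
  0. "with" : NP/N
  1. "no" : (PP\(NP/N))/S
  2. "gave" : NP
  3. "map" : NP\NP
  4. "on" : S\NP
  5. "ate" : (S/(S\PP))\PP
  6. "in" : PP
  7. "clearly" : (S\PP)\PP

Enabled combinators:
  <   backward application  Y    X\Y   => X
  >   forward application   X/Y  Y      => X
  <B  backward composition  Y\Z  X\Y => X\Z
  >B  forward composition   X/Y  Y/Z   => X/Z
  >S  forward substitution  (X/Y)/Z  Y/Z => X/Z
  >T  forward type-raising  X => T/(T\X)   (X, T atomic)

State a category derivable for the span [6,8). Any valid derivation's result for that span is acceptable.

[0,8] S   >
  [0,6] S/(S\PP)   <
    [0,5] PP   <
      [0,1] "with" : NP/N
      [1,5] PP\(NP/N)   >
        [1,2] "no" : (PP\(NP/N))/S
        [2,5] S   >
          [2,3] S/(S\NP)   >T
            [2,3] "gave" : NP
          [3,5] S\NP   <B
            [3,4] "map" : NP\NP
            [4,5] "on" : S\NP
    [5,6] "ate" : (S/(S\PP))\PP
  [6,8] S\PP   <
    [6,7] "in" : PP
    [7,8] "clearly" : (S\PP)\PP

S\PP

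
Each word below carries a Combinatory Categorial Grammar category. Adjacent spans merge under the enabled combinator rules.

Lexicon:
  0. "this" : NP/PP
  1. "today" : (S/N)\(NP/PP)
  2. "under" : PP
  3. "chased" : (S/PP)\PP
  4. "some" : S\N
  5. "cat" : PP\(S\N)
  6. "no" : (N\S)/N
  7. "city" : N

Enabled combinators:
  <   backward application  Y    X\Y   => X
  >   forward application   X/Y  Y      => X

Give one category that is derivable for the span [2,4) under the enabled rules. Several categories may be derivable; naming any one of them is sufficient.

S/PP

[0,8] S   >
  [0,2] S/N   <
    [0,1] "this" : NP/PP
    [1,2] "today" : (S/N)\(NP/PP)
  [2,8] N   <
    [2,6] S   >
      [2,4] S/PP   <
        [2,3] "under" : PP
        [3,4] "chased" : (S/PP)\PP
      [4,6] PP   <
        [4,5] "some" : S\N
        [5,6] "cat" : PP\(S\N)
    [6,8] N\S   >
      [6,7] "no" : (N\S)/N
      [7,8] "city" : N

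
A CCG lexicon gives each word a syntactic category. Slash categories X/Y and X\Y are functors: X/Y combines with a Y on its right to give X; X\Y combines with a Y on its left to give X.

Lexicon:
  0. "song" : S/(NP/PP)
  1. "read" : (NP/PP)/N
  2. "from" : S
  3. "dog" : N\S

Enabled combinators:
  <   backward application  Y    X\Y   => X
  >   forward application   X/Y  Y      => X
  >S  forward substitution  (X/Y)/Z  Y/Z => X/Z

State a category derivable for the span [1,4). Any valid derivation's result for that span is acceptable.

[0,4] S   >
  [0,1] "song" : S/(NP/PP)
  [1,4] NP/PP   >
    [1,2] "read" : (NP/PP)/N
    [2,4] N   <
      [2,3] "from" : S
      [3,4] "dog" : N\S

NP/PP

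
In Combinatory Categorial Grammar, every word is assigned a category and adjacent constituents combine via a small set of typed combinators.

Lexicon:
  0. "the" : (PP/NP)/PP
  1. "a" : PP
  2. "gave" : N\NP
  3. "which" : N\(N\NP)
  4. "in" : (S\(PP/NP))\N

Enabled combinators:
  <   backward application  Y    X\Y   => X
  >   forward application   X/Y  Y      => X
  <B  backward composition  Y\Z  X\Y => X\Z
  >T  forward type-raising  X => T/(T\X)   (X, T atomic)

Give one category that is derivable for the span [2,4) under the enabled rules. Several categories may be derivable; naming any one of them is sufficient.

N

[0,5] S   <
  [0,2] PP/NP   >
    [0,1] "the" : (PP/NP)/PP
    [1,2] "a" : PP
  [2,5] S\(PP/NP)   <
    [2,4] N   <
      [2,3] "gave" : N\NP
      [3,4] "which" : N\(N\NP)
    [4,5] "in" : (S\(PP/NP))\N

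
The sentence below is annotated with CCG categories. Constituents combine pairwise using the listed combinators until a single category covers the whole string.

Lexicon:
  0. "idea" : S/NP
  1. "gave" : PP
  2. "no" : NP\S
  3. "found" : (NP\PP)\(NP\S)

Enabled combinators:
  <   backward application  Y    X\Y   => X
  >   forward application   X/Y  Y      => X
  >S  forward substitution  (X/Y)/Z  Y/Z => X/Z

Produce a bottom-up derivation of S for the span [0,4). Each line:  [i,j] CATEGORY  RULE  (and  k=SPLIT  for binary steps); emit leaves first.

[0,4] S   >
  [0,1] "idea" : S/NP
  [1,4] NP   <
    [1,2] "gave" : PP
    [2,4] NP\PP   <
      [2,3] "no" : NP\S
      [3,4] "found" : (NP\PP)\(NP\S)

[0,1] S/NP  lex  "idea"
[1,2] PP  lex  "gave"
[2,3] NP\S  lex  "no"
[3,4] (NP\PP)\(NP\S)  lex  "found"
[2,4] NP\PP  <  k=3
[1,4] NP  <  k=2
[0,4] S  >  k=1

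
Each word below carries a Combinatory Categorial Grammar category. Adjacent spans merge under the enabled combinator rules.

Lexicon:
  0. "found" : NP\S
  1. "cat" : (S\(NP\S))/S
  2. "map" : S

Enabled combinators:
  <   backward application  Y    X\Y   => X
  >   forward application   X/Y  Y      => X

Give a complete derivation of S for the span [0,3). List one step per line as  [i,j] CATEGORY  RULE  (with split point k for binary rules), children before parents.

[0,1] NP\S  lex  "found"
[1,2] (S\(NP\S))/S  lex  "cat"
[2,3] S  lex  "map"
[1,3] S\(NP\S)  >  k=2
[0,3] S  <  k=1

[0,3] S   <
  [0,1] "found" : NP\S
  [1,3] S\(NP\S)   >
    [1,2] "cat" : (S\(NP\S))/S
    [2,3] "map" : S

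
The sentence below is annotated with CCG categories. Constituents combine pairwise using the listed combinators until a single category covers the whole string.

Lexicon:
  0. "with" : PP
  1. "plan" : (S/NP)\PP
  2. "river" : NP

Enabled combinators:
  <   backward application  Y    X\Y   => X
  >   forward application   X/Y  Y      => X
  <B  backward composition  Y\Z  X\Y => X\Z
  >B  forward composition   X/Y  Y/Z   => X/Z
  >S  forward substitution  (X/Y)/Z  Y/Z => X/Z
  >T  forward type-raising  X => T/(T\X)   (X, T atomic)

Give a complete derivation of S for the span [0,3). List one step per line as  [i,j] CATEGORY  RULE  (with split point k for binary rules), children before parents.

[0,1] PP  lex  "with"
[1,2] (S/NP)\PP  lex  "plan"
[0,2] S/NP  <  k=1
[2,3] NP  lex  "river"
[0,3] S  >  k=2

[0,3] S   >
  [0,2] S/NP   <
    [0,1] "with" : PP
    [1,2] "plan" : (S/NP)\PP
  [2,3] "river" : NP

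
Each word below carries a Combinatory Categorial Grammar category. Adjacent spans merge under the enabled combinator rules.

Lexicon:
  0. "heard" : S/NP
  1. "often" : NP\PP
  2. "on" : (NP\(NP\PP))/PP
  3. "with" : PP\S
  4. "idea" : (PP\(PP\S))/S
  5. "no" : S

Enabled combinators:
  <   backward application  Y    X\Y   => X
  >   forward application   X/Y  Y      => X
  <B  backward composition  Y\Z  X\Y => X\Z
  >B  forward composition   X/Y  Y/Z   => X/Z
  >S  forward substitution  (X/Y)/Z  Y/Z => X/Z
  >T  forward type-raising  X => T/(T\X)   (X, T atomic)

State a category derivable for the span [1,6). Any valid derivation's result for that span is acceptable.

[0,6] S   >
  [0,1] "heard" : S/NP
  [1,6] NP   <
    [1,2] "often" : NP\PP
    [2,6] NP\(NP\PP)   >
      [2,3] "on" : (NP\(NP\PP))/PP
      [3,6] PP   <
        [3,4] "with" : PP\S
        [4,6] PP\(PP\S)   >
          [4,5] "idea" : (PP\(PP\S))/S
          [5,6] "no" : S

NP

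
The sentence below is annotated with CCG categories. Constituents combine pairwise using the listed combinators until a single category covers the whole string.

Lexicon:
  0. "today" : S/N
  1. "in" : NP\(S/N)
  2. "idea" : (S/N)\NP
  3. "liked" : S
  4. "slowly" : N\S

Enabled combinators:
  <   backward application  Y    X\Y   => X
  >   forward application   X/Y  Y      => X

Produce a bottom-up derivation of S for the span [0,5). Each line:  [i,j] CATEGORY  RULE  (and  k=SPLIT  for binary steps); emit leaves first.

[0,1] S/N  lex  "today"
[1,2] NP\(S/N)  lex  "in"
[0,2] NP  <  k=1
[2,3] (S/N)\NP  lex  "idea"
[0,3] S/N  <  k=2
[3,4] S  lex  "liked"
[4,5] N\S  lex  "slowly"
[3,5] N  <  k=4
[0,5] S  >  k=3

[0,5] S   >
  [0,3] S/N   <
    [0,2] NP   <
      [0,1] "today" : S/N
      [1,2] "in" : NP\(S/N)
    [2,3] "idea" : (S/N)\NP
  [3,5] N   <
    [3,4] "liked" : S
    [4,5] "slowly" : N\S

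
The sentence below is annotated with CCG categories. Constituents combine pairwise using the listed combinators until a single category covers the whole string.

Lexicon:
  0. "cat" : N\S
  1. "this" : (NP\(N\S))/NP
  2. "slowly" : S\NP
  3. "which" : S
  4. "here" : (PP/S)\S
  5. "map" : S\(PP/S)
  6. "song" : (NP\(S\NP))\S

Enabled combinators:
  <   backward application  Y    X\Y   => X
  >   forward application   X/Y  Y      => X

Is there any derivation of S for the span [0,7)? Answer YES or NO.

N\S (NP\(N\S))/NP S\NP S (PP/S)\S S\(PP/S) (NP\(S\NP))\S
CKY chart[0,7] = {NP}; S ∉ chart

NO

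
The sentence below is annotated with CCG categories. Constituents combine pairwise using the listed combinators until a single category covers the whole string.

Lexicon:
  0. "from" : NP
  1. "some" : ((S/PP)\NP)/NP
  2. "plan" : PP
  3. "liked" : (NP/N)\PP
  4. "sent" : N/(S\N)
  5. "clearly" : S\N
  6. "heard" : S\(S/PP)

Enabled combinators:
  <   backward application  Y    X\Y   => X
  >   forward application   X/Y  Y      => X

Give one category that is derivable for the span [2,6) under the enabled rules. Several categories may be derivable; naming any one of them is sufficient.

NP

[0,7] S   <
  [0,6] S/PP   <
    [0,1] "from" : NP
    [1,6] (S/PP)\NP   >
      [1,2] "some" : ((S/PP)\NP)/NP
      [2,6] NP   >
        [2,4] NP/N   <
          [2,3] "plan" : PP
          [3,4] "liked" : (NP/N)\PP
        [4,6] N   >
          [4,5] "sent" : N/(S\N)
          [5,6] "clearly" : S\N
  [6,7] "heard" : S\(S/PP)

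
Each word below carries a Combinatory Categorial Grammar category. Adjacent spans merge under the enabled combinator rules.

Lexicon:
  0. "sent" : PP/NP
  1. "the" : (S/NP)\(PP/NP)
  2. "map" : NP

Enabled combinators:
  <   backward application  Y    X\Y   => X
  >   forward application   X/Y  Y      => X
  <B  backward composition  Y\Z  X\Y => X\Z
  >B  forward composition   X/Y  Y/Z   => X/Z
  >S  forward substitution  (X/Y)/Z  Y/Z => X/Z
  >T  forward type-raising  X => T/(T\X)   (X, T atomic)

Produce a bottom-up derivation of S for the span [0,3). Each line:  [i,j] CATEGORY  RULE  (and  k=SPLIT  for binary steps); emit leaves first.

[0,1] PP/NP  lex  "sent"
[1,2] (S/NP)\(PP/NP)  lex  "the"
[0,2] S/NP  <  k=1
[2,3] NP  lex  "map"
[0,3] S  >  k=2

[0,3] S   >
  [0,2] S/NP   <
    [0,1] "sent" : PP/NP
    [1,2] "the" : (S/NP)\(PP/NP)
  [2,3] "map" : NP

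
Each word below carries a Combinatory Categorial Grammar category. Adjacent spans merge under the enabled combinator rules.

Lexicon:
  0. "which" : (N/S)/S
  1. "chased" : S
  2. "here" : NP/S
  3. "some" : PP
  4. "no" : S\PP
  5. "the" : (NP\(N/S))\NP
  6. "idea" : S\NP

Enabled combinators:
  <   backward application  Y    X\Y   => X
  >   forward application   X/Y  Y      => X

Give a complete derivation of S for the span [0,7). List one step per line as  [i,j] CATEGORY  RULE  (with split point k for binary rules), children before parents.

[0,1] (N/S)/S  lex  "which"
[1,2] S  lex  "chased"
[0,2] N/S  >  k=1
[2,3] NP/S  lex  "here"
[3,4] PP  lex  "some"
[4,5] S\PP  lex  "no"
[3,5] S  <  k=4
[2,5] NP  >  k=3
[5,6] (NP\(N/S))\NP  lex  "the"
[2,6] NP\(N/S)  <  k=5
[0,6] NP  <  k=2
[6,7] S\NP  lex  "idea"
[0,7] S  <  k=6

[0,7] S   <
  [0,6] NP   <
    [0,2] N/S   >
      [0,1] "which" : (N/S)/S
      [1,2] "chased" : S
    [2,6] NP\(N/S)   <
      [2,5] NP   >
        [2,3] "here" : NP/S
        [3,5] S   <
          [3,4] "some" : PP
          [4,5] "no" : S\PP
      [5,6] "the" : (NP\(N/S))\NP
  [6,7] "idea" : S\NP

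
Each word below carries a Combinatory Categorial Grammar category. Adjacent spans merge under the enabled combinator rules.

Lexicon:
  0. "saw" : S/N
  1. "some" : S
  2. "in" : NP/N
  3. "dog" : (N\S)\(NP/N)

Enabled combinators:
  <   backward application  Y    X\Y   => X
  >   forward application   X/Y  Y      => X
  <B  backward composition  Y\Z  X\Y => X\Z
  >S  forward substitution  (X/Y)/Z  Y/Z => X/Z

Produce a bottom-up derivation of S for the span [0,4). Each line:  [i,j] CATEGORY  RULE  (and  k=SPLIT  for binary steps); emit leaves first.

[0,4] S   >
  [0,1] "saw" : S/N
  [1,4] N   <
    [1,2] "some" : S
    [2,4] N\S   <
      [2,3] "in" : NP/N
      [3,4] "dog" : (N\S)\(NP/N)

[0,1] S/N  lex  "saw"
[1,2] S  lex  "some"
[2,3] NP/N  lex  "in"
[3,4] (N\S)\(NP/N)  lex  "dog"
[2,4] N\S  <  k=3
[1,4] N  <  k=2
[0,4] S  >  k=1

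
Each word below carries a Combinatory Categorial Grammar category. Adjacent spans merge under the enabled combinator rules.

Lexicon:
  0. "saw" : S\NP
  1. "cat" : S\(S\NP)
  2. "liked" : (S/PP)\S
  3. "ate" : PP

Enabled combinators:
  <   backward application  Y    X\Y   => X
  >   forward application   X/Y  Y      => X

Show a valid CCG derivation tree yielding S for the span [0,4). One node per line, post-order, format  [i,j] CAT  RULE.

[0,1] S\NP  lex  "saw"
[1,2] S\(S\NP)  lex  "cat"
[0,2] S  <  k=1
[2,3] (S/PP)\S  lex  "liked"
[0,3] S/PP  <  k=2
[3,4] PP  lex  "ate"
[0,4] S  >  k=3

[0,4] S   >
  [0,3] S/PP   <
    [0,2] S   <
      [0,1] "saw" : S\NP
      [1,2] "cat" : S\(S\NP)
    [2,3] "liked" : (S/PP)\S
  [3,4] "ate" : PP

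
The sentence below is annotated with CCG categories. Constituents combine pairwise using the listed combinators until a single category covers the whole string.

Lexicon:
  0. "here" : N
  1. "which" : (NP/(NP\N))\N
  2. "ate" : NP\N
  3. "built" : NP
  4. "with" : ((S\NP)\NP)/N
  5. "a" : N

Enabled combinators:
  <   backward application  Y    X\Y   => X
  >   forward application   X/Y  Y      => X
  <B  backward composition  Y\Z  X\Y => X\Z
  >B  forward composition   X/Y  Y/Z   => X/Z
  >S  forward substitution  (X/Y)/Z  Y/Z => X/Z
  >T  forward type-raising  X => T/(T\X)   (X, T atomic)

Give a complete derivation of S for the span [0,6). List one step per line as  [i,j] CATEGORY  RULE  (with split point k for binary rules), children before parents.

[0,1] N  lex  "here"
[1,2] (NP/(NP\N))\N  lex  "which"
[0,2] NP/(NP\N)  <  k=1
[2,3] NP\N  lex  "ate"
[0,3] NP  >  k=2
[3,4] NP  lex  "built"
[4,5] ((S\NP)\NP)/N  lex  "with"
[5,6] N  lex  "a"
[4,6] (S\NP)\NP  >  k=5
[3,6] S\NP  <  k=4
[0,6] S  <  k=3

[0,6] S   <
  [0,3] NP   >
    [0,2] NP/(NP\N)   <
      [0,1] "here" : N
      [1,2] "which" : (NP/(NP\N))\N
    [2,3] "ate" : NP\N
  [3,6] S\NP   <
    [3,4] "built" : NP
    [4,6] (S\NP)\NP   >
      [4,5] "with" : ((S\NP)\NP)/N
      [5,6] "a" : N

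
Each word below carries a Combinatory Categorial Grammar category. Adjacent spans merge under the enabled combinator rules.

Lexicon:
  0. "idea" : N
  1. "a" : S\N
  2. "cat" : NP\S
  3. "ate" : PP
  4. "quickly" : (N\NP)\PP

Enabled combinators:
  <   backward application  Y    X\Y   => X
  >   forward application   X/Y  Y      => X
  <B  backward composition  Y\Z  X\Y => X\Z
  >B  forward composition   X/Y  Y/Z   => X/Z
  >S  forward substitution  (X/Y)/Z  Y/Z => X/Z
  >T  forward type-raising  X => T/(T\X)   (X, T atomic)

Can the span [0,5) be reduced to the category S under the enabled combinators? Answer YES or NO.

NO

N S\N NP\S PP (N\NP)\PP
CKY chart[0,5] = {N, N/(N\N), NP/(NP\N), PP/(PP\N), S/(S\N)}; S ∉ chart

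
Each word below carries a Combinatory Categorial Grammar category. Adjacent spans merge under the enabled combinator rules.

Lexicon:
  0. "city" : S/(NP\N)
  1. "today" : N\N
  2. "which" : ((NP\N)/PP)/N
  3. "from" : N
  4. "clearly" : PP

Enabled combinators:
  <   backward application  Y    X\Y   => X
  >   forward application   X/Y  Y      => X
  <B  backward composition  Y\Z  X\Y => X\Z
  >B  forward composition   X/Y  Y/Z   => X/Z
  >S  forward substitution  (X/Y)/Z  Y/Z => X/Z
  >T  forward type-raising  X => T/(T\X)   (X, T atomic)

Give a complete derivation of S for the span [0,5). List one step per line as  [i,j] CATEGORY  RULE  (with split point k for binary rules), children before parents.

[0,5] S   >
  [0,1] "city" : S/(NP\N)
  [1,5] NP\N   <B
    [1,2] "today" : N\N
    [2,5] NP\N   >
      [2,4] (NP\N)/PP   >
        [2,3] "which" : ((NP\N)/PP)/N
        [3,4] "from" : N
      [4,5] "clearly" : PP

[0,1] S/(NP\N)  lex  "city"
[1,2] N\N  lex  "today"
[2,3] ((NP\N)/PP)/N  lex  "which"
[3,4] N  lex  "from"
[2,4] (NP\N)/PP  >  k=3
[4,5] PP  lex  "clearly"
[2,5] NP\N  >  k=4
[1,5] NP\N  <B  k=2
[0,5] S  >  k=1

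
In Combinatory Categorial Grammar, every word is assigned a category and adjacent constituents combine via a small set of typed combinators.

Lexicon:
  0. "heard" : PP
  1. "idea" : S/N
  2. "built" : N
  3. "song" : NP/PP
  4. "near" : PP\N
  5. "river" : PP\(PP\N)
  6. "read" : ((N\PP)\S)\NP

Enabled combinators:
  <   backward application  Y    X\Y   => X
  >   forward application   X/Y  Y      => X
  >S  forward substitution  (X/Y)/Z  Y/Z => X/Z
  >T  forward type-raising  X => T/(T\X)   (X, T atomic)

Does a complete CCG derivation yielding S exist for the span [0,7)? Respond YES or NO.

NO

PP S/N N NP/PP PP\N PP\(PP\N) ((N\PP)\S)\NP
CKY chart[0,7] = {N, N/(N\N), NP/(NP\N), PP/(PP\N), S/(S\N)}; S ∉ chart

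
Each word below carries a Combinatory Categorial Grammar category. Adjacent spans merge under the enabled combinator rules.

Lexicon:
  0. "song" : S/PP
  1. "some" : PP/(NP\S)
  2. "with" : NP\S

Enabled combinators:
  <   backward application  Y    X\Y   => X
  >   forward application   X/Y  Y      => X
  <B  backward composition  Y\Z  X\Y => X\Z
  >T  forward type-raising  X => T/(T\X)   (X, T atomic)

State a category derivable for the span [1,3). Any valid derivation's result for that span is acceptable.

[0,3] S   >
  [0,1] "song" : S/PP
  [1,3] PP   >
    [1,2] "some" : PP/(NP\S)
    [2,3] "with" : NP\S

PP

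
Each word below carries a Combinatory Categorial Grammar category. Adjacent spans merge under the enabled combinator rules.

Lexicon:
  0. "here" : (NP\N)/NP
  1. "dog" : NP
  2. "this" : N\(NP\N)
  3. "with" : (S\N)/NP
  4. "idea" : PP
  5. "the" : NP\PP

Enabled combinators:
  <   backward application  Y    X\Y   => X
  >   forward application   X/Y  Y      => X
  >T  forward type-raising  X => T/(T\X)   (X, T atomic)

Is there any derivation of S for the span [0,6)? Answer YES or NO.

[0,6] S   <
  [0,3] N   <
    [0,2] NP\N   >
      [0,1] "here" : (NP\N)/NP
      [1,2] "dog" : NP
    [2,3] "this" : N\(NP\N)
  [3,6] S\N   >
    [3,4] "with" : (S\N)/NP
    [4,6] NP   <
      [4,5] "idea" : PP
      [5,6] "the" : NP\PP

YES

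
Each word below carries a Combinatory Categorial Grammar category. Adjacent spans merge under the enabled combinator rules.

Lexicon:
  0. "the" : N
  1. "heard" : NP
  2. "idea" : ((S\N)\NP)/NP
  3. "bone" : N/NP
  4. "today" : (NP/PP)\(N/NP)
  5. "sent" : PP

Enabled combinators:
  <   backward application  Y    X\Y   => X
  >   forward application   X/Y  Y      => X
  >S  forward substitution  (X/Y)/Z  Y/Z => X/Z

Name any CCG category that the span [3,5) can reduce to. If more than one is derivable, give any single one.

NP/PP

[0,6] S   <
  [0,1] "the" : N
  [1,6] S\N   <
    [1,2] "heard" : NP
    [2,6] (S\N)\NP   >
      [2,3] "idea" : ((S\N)\NP)/NP
      [3,6] NP   >
        [3,5] NP/PP   <
          [3,4] "bone" : N/NP
          [4,5] "today" : (NP/PP)\(N/NP)
        [5,6] "sent" : PP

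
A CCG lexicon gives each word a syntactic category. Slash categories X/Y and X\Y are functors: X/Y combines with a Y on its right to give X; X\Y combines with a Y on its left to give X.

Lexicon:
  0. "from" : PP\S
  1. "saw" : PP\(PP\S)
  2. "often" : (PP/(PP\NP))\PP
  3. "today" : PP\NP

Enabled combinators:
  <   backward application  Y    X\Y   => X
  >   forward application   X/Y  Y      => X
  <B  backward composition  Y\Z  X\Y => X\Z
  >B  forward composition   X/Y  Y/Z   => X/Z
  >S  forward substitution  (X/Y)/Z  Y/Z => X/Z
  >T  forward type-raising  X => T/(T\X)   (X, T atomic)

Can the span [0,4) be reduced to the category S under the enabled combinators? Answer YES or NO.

NO

PP\S PP\(PP\S) (PP/(PP\NP))\PP PP\NP
CKY chart[0,4] = {N/(N\PP), NP/(NP\PP), PP, PP/(PP\PP), S/(S\PP)}; S ∉ chart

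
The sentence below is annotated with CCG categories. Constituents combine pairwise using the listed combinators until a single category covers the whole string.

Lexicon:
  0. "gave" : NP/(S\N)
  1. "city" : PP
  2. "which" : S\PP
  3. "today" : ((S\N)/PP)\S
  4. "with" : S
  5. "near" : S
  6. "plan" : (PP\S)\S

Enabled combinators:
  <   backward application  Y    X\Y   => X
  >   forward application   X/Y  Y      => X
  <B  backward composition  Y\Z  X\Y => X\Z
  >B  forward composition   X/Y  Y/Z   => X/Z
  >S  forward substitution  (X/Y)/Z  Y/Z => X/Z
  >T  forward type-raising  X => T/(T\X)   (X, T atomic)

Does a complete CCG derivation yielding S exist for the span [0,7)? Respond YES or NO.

NP/(S\N) PP S\PP ((S\N)/PP)\S S S (PP\S)\S
CKY chart[0,7] = {N/(N\NP), NP, NP/(NP\NP), NP/(PP\PP), PP/(PP\NP), S/(S\NP)}; S ∉ chart

NO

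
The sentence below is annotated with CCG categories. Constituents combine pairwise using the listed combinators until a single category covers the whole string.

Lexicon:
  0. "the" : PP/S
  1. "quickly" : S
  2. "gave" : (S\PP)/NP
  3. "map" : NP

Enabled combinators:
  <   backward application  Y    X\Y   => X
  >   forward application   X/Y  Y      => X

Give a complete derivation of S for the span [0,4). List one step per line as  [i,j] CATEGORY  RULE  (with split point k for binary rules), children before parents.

[0,4] S   <
  [0,2] PP   >
    [0,1] "the" : PP/S
    [1,2] "quickly" : S
  [2,4] S\PP   >
    [2,3] "gave" : (S\PP)/NP
    [3,4] "map" : NP

[0,1] PP/S  lex  "the"
[1,2] S  lex  "quickly"
[0,2] PP  >  k=1
[2,3] (S\PP)/NP  lex  "gave"
[3,4] NP  lex  "map"
[2,4] S\PP  >  k=3
[0,4] S  <  k=2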